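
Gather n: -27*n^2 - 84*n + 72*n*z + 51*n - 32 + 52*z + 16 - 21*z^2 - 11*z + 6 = -27*n^2 + n*(72*z - 33) - 21*z^2 + 41*z - 10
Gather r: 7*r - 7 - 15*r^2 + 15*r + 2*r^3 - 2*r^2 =2*r^3 - 17*r^2 + 22*r - 7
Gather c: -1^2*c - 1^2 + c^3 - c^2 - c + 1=c^3 - c^2 - 2*c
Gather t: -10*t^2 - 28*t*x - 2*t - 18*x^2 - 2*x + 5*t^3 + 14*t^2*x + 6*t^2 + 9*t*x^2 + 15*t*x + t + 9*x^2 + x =5*t^3 + t^2*(14*x - 4) + t*(9*x^2 - 13*x - 1) - 9*x^2 - x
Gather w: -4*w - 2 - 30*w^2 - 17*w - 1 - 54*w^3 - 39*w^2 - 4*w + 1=-54*w^3 - 69*w^2 - 25*w - 2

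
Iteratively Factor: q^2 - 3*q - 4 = (q - 4)*(q + 1)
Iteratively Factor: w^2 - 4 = (w - 2)*(w + 2)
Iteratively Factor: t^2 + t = (t + 1)*(t)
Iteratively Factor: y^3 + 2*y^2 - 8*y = (y + 4)*(y^2 - 2*y) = (y - 2)*(y + 4)*(y)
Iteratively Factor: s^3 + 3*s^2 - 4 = (s - 1)*(s^2 + 4*s + 4) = (s - 1)*(s + 2)*(s + 2)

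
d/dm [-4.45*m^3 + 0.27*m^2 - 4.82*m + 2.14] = -13.35*m^2 + 0.54*m - 4.82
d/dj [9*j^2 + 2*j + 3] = 18*j + 2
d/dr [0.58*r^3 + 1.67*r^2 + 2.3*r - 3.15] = 1.74*r^2 + 3.34*r + 2.3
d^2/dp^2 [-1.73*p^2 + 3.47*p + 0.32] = -3.46000000000000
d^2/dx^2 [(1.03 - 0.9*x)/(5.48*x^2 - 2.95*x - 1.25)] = ((0.9*x - 1.03)*(10.96*x - 2.95)*(21.92*x - 5.9) + (29.592*x - 16.5988)*(-5.48*x^2 + 2.95*x + 1.25))/(-5.48*x^2 + 2.95*x + 1.25)^3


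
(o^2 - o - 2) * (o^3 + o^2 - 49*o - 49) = o^5 - 52*o^3 - 2*o^2 + 147*o + 98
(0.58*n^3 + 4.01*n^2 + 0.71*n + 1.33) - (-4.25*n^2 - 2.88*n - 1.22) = 0.58*n^3 + 8.26*n^2 + 3.59*n + 2.55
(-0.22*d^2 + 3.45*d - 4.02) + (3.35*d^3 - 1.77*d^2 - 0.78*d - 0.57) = 3.35*d^3 - 1.99*d^2 + 2.67*d - 4.59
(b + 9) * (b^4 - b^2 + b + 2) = b^5 + 9*b^4 - b^3 - 8*b^2 + 11*b + 18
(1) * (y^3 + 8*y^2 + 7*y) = y^3 + 8*y^2 + 7*y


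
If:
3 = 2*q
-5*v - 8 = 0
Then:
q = 3/2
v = -8/5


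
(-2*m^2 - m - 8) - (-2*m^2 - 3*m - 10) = 2*m + 2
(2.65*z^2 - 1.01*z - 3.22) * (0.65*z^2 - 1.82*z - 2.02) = 1.7225*z^4 - 5.4795*z^3 - 5.6078*z^2 + 7.9006*z + 6.5044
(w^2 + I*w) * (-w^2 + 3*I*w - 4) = -w^4 + 2*I*w^3 - 7*w^2 - 4*I*w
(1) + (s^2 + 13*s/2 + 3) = s^2 + 13*s/2 + 4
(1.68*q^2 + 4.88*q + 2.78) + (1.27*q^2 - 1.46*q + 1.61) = 2.95*q^2 + 3.42*q + 4.39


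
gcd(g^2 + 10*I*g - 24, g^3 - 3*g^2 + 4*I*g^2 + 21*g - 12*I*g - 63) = 1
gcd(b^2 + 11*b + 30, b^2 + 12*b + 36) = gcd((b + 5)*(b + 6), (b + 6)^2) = b + 6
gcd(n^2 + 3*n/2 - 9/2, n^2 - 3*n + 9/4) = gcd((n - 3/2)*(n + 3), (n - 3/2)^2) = n - 3/2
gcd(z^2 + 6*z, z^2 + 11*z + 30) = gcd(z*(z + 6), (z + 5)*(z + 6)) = z + 6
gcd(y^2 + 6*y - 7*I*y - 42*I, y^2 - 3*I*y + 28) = y - 7*I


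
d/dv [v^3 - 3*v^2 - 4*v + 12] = 3*v^2 - 6*v - 4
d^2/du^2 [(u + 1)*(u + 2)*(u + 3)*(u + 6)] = 12*u^2 + 72*u + 94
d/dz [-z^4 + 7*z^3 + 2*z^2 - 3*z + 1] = -4*z^3 + 21*z^2 + 4*z - 3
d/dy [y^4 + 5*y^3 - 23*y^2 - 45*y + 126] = 4*y^3 + 15*y^2 - 46*y - 45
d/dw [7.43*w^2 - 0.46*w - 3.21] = 14.86*w - 0.46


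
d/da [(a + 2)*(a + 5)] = 2*a + 7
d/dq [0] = 0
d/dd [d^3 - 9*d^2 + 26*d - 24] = 3*d^2 - 18*d + 26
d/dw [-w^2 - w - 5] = -2*w - 1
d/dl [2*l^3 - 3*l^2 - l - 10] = 6*l^2 - 6*l - 1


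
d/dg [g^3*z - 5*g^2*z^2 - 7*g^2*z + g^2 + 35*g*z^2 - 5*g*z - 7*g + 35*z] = 3*g^2*z - 10*g*z^2 - 14*g*z + 2*g + 35*z^2 - 5*z - 7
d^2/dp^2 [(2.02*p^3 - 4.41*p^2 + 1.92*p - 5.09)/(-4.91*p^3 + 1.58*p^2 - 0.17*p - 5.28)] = (181.29193*p^6 - 267.608748*p^5 + 2168.223594*p^4 - 2270.224312*p^3 + 908.900178*p^2 - 1233.937092*p + 334.554106)/(118.370771*p^9 - 114.272394*p^8 + 49.067103*p^7 + 370.015036*p^6 - 244.068243*p^5 + 65.849286*p^4 + 402.144497*p^3 - 131.68584*p^2 + 14.217984*p + 147.197952)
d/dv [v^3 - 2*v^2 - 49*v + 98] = 3*v^2 - 4*v - 49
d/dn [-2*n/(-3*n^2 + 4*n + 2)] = 2*(-3*n^2 - 2)/(9*n^4 - 24*n^3 + 4*n^2 + 16*n + 4)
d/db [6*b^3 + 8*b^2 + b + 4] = 18*b^2 + 16*b + 1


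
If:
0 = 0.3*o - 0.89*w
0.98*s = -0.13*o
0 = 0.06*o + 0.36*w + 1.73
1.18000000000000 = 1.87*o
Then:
No Solution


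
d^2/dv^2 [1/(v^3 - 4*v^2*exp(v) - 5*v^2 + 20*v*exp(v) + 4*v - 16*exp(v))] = 2*((2*v^2*exp(v) - 2*v*exp(v) - 3*v - 8*exp(v) + 5)*(v^3 - 4*v^2*exp(v) - 5*v^2 + 20*v*exp(v) + 4*v - 16*exp(v)) + (-4*v^2*exp(v) + 3*v^2 + 12*v*exp(v) - 10*v + 4*exp(v) + 4)^2)/(v^3 - 4*v^2*exp(v) - 5*v^2 + 20*v*exp(v) + 4*v - 16*exp(v))^3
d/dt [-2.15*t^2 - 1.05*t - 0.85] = -4.3*t - 1.05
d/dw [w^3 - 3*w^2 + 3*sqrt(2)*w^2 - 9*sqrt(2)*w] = 3*w^2 - 6*w + 6*sqrt(2)*w - 9*sqrt(2)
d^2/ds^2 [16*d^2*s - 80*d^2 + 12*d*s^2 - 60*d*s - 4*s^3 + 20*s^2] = 24*d - 24*s + 40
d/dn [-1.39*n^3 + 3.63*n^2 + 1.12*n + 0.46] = -4.17*n^2 + 7.26*n + 1.12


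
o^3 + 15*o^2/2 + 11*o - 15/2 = (o - 1/2)*(o + 3)*(o + 5)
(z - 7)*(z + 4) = z^2 - 3*z - 28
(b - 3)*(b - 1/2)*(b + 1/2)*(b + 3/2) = b^4 - 3*b^3/2 - 19*b^2/4 + 3*b/8 + 9/8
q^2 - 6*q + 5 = (q - 5)*(q - 1)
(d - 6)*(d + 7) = d^2 + d - 42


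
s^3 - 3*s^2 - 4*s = s*(s - 4)*(s + 1)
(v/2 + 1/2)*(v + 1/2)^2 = v^3/2 + v^2 + 5*v/8 + 1/8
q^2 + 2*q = q*(q + 2)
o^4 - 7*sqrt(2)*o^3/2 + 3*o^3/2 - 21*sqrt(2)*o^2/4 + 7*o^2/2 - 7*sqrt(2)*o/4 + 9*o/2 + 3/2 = (o + 1/2)*(o + 1)*(o - 3*sqrt(2))*(o - sqrt(2)/2)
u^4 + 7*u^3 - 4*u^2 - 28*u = u*(u - 2)*(u + 2)*(u + 7)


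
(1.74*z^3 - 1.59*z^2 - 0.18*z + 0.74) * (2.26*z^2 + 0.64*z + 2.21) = 3.9324*z^5 - 2.4798*z^4 + 2.421*z^3 - 1.9567*z^2 + 0.0758*z + 1.6354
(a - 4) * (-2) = 8 - 2*a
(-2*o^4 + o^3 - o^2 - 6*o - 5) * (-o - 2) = 2*o^5 + 3*o^4 - o^3 + 8*o^2 + 17*o + 10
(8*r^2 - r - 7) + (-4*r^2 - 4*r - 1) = 4*r^2 - 5*r - 8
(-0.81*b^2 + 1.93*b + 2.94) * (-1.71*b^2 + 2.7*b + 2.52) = 1.3851*b^4 - 5.4873*b^3 - 1.8576*b^2 + 12.8016*b + 7.4088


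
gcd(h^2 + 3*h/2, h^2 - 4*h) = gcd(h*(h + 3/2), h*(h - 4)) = h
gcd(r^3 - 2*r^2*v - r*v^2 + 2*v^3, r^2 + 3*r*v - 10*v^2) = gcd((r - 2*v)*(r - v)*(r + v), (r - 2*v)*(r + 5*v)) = r - 2*v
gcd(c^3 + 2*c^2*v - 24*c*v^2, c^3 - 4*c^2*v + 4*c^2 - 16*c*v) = -c^2 + 4*c*v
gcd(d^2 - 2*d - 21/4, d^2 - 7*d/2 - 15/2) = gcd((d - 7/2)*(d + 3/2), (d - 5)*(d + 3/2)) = d + 3/2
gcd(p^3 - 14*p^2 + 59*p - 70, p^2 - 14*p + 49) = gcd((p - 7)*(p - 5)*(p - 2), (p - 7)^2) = p - 7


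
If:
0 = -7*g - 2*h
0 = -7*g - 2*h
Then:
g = -2*h/7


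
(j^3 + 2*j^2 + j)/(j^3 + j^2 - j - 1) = j/(j - 1)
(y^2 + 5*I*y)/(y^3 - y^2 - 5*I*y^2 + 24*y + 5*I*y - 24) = y*(y + 5*I)/(y^3 - y^2*(1 + 5*I) + y*(24 + 5*I) - 24)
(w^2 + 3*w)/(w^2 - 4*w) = (w + 3)/(w - 4)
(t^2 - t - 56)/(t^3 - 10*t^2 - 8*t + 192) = (t + 7)/(t^2 - 2*t - 24)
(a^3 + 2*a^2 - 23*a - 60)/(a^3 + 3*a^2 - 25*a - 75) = (a + 4)/(a + 5)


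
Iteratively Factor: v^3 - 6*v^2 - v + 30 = (v + 2)*(v^2 - 8*v + 15) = (v - 3)*(v + 2)*(v - 5)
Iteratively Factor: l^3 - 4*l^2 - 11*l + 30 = (l - 2)*(l^2 - 2*l - 15) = (l - 5)*(l - 2)*(l + 3)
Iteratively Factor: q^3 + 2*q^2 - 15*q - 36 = (q - 4)*(q^2 + 6*q + 9) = (q - 4)*(q + 3)*(q + 3)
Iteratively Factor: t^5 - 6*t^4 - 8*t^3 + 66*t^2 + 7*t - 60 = (t + 3)*(t^4 - 9*t^3 + 19*t^2 + 9*t - 20) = (t - 1)*(t + 3)*(t^3 - 8*t^2 + 11*t + 20) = (t - 5)*(t - 1)*(t + 3)*(t^2 - 3*t - 4) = (t - 5)*(t - 4)*(t - 1)*(t + 3)*(t + 1)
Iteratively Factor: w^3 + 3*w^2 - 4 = (w - 1)*(w^2 + 4*w + 4) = (w - 1)*(w + 2)*(w + 2)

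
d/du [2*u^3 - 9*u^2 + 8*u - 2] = 6*u^2 - 18*u + 8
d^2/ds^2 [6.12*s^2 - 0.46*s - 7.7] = 12.2400000000000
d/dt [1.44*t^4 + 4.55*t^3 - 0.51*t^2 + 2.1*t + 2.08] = 5.76*t^3 + 13.65*t^2 - 1.02*t + 2.1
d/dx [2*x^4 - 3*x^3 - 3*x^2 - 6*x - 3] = 8*x^3 - 9*x^2 - 6*x - 6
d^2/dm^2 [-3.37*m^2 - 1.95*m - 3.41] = -6.74000000000000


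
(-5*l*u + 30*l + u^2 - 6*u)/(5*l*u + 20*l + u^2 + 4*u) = (-5*l*u + 30*l + u^2 - 6*u)/(5*l*u + 20*l + u^2 + 4*u)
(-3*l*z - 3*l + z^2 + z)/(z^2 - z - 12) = (3*l*z + 3*l - z^2 - z)/(-z^2 + z + 12)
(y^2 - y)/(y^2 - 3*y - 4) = y*(1 - y)/(-y^2 + 3*y + 4)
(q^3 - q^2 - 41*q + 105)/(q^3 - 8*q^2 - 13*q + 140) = (q^2 + 4*q - 21)/(q^2 - 3*q - 28)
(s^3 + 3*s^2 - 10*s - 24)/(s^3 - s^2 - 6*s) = (s + 4)/s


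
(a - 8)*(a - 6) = a^2 - 14*a + 48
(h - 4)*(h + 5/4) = h^2 - 11*h/4 - 5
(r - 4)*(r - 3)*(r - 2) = r^3 - 9*r^2 + 26*r - 24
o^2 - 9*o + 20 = (o - 5)*(o - 4)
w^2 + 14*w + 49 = (w + 7)^2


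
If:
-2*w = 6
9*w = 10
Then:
No Solution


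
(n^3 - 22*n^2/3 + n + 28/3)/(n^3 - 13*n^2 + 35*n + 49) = (n - 4/3)/(n - 7)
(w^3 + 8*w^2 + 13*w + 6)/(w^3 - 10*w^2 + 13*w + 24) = (w^2 + 7*w + 6)/(w^2 - 11*w + 24)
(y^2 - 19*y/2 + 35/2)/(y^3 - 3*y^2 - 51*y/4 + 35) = 2*(y - 7)/(2*y^2 - y - 28)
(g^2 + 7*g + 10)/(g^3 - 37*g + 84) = (g^2 + 7*g + 10)/(g^3 - 37*g + 84)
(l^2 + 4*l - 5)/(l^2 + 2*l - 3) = (l + 5)/(l + 3)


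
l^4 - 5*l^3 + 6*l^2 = l^2*(l - 3)*(l - 2)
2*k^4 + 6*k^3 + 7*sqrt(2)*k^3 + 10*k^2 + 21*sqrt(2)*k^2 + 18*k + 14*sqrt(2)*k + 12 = (k + 2)*(k + 3*sqrt(2))*(sqrt(2)*k + 1)*(sqrt(2)*k + sqrt(2))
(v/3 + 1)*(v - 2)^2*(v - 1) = v^4/3 - 2*v^3/3 - 7*v^2/3 + 20*v/3 - 4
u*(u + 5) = u^2 + 5*u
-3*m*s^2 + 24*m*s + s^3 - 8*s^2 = s*(-3*m + s)*(s - 8)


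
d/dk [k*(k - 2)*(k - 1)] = 3*k^2 - 6*k + 2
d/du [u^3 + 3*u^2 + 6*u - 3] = 3*u^2 + 6*u + 6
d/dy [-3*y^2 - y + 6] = -6*y - 1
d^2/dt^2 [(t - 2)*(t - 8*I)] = 2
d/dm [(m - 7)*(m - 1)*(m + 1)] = 3*m^2 - 14*m - 1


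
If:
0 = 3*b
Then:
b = 0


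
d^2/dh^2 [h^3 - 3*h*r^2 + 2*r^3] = 6*h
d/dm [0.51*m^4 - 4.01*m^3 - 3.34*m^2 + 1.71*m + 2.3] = 2.04*m^3 - 12.03*m^2 - 6.68*m + 1.71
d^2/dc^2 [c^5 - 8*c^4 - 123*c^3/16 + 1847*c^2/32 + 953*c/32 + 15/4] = 20*c^3 - 96*c^2 - 369*c/8 + 1847/16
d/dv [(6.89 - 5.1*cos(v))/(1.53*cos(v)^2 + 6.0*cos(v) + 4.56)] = (-7.803*cos(v)^2 + 21.0834*cos(v) + 64.596)*sin(v)/(2.3409*cos(v)^4 + 18.36*cos(v)^3 + 49.9536*cos(v)^2 + 54.72*cos(v) + 20.7936)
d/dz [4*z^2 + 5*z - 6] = 8*z + 5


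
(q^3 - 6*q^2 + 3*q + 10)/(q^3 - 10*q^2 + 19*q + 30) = (q - 2)/(q - 6)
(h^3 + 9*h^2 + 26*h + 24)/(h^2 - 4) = (h^2 + 7*h + 12)/(h - 2)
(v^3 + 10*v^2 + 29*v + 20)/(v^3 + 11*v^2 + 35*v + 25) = (v + 4)/(v + 5)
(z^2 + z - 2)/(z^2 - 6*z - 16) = (z - 1)/(z - 8)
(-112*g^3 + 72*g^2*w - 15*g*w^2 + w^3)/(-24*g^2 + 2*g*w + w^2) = (28*g^2 - 11*g*w + w^2)/(6*g + w)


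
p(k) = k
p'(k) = 1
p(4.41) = 4.41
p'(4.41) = 1.00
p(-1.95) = -1.95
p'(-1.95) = 1.00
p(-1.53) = -1.53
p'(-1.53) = 1.00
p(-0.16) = -0.16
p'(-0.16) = 1.00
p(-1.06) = -1.06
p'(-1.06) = 1.00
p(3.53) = 3.53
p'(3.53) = 1.00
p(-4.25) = -4.25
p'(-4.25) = 1.00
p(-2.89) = -2.89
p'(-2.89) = 1.00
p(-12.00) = -12.00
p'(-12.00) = 1.00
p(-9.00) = -9.00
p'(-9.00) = 1.00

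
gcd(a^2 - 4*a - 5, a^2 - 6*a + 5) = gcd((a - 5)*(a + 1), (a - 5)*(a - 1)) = a - 5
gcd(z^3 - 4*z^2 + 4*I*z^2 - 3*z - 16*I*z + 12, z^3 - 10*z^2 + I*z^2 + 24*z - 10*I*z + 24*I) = z^2 + z*(-4 + I) - 4*I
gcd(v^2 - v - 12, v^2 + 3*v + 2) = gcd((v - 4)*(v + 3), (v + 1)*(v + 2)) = 1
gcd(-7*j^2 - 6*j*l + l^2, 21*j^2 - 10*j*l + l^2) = 7*j - l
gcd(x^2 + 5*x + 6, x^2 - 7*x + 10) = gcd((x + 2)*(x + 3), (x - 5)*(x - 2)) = 1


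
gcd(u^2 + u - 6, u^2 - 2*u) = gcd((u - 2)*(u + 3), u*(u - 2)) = u - 2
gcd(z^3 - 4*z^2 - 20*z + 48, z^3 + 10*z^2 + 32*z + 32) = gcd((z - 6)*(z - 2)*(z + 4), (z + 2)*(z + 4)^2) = z + 4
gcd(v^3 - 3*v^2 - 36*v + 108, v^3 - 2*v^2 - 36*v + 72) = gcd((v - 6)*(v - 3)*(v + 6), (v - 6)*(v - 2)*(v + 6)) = v^2 - 36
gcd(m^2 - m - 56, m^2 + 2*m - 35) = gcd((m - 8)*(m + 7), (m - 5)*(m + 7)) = m + 7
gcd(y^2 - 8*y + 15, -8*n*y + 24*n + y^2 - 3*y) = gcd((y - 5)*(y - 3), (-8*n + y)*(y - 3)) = y - 3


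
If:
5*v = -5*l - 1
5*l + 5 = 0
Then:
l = -1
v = 4/5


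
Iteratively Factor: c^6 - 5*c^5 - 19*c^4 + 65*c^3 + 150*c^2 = (c - 5)*(c^5 - 19*c^3 - 30*c^2) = c*(c - 5)*(c^4 - 19*c^2 - 30*c) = c*(c - 5)*(c + 3)*(c^3 - 3*c^2 - 10*c) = c*(c - 5)*(c + 2)*(c + 3)*(c^2 - 5*c) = c*(c - 5)^2*(c + 2)*(c + 3)*(c)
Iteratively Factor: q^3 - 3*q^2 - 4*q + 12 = (q + 2)*(q^2 - 5*q + 6) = (q - 2)*(q + 2)*(q - 3)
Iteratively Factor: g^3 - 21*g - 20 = (g - 5)*(g^2 + 5*g + 4) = (g - 5)*(g + 1)*(g + 4)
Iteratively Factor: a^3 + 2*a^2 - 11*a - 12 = (a + 4)*(a^2 - 2*a - 3) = (a + 1)*(a + 4)*(a - 3)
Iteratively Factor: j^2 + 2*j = (j)*(j + 2)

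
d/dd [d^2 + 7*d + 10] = 2*d + 7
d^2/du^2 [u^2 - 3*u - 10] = 2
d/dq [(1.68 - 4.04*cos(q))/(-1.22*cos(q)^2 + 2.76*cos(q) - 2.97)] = (4.9288*cos(q)^2 - 4.0992*cos(q) - 7.362)*sin(q)/(1.4884*cos(q)^4 - 6.7344*cos(q)^3 + 14.8644*cos(q)^2 - 16.3944*cos(q) + 8.8209)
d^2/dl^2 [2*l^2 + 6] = 4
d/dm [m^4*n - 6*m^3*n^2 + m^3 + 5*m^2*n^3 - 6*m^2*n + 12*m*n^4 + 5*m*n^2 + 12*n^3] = 4*m^3*n - 18*m^2*n^2 + 3*m^2 + 10*m*n^3 - 12*m*n + 12*n^4 + 5*n^2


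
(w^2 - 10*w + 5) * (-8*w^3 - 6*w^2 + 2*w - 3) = -8*w^5 + 74*w^4 + 22*w^3 - 53*w^2 + 40*w - 15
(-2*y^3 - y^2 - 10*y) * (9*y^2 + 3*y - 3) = -18*y^5 - 15*y^4 - 87*y^3 - 27*y^2 + 30*y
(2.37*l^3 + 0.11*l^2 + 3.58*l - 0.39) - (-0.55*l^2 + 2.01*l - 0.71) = 2.37*l^3 + 0.66*l^2 + 1.57*l + 0.32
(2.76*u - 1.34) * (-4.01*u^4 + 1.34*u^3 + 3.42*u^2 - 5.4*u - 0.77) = -11.0676*u^5 + 9.0718*u^4 + 7.6436*u^3 - 19.4868*u^2 + 5.1108*u + 1.0318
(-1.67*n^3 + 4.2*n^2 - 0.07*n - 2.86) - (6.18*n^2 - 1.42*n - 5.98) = -1.67*n^3 - 1.98*n^2 + 1.35*n + 3.12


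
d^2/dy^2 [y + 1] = 0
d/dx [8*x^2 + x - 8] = 16*x + 1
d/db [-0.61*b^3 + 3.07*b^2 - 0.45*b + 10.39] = -1.83*b^2 + 6.14*b - 0.45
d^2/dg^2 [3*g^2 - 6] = 6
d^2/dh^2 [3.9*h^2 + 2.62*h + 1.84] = 7.80000000000000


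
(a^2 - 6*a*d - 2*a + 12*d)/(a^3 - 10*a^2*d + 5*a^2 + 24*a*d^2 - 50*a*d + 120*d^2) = (a - 2)/(a^2 - 4*a*d + 5*a - 20*d)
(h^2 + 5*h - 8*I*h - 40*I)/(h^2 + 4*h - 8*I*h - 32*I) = (h + 5)/(h + 4)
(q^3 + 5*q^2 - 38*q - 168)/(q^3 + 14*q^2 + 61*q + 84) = (q - 6)/(q + 3)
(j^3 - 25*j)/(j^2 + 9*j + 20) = j*(j - 5)/(j + 4)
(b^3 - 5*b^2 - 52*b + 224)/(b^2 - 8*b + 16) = (b^2 - b - 56)/(b - 4)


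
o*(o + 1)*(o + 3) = o^3 + 4*o^2 + 3*o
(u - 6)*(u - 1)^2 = u^3 - 8*u^2 + 13*u - 6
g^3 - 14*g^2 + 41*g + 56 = (g - 8)*(g - 7)*(g + 1)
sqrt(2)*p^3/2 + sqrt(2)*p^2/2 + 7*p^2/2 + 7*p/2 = p*(p + 7*sqrt(2)/2)*(sqrt(2)*p/2 + sqrt(2)/2)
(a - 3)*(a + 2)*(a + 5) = a^3 + 4*a^2 - 11*a - 30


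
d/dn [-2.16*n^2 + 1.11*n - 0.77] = 1.11 - 4.32*n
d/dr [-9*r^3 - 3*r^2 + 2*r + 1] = -27*r^2 - 6*r + 2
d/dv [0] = 0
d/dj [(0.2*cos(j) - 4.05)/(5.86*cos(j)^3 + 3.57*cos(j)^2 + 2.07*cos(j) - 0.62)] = (2.344*cos(j)^3 - 70.485*cos(j)^2 - 28.917*cos(j) - 8.2595)*sin(j)/(34.3396*cos(j)^6 + 41.8404*cos(j)^5 + 37.0053*cos(j)^4 + 7.5134*cos(j)^3 - 0.141900000000001*cos(j)^2 - 2.5668*cos(j) + 0.3844)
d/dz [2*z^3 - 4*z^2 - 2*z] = 6*z^2 - 8*z - 2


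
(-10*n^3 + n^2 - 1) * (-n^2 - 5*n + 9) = 10*n^5 + 49*n^4 - 95*n^3 + 10*n^2 + 5*n - 9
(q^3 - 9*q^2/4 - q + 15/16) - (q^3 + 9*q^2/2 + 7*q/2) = -27*q^2/4 - 9*q/2 + 15/16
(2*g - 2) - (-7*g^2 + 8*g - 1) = 7*g^2 - 6*g - 1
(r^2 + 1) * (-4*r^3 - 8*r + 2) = -4*r^5 - 12*r^3 + 2*r^2 - 8*r + 2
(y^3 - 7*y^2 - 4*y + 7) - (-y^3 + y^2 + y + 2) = 2*y^3 - 8*y^2 - 5*y + 5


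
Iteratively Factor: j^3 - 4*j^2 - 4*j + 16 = (j - 4)*(j^2 - 4) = (j - 4)*(j + 2)*(j - 2)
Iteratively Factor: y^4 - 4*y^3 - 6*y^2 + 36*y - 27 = (y - 3)*(y^3 - y^2 - 9*y + 9) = (y - 3)^2*(y^2 + 2*y - 3) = (y - 3)^2*(y + 3)*(y - 1)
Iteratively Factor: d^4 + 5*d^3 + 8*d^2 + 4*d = (d)*(d^3 + 5*d^2 + 8*d + 4) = d*(d + 2)*(d^2 + 3*d + 2) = d*(d + 2)^2*(d + 1)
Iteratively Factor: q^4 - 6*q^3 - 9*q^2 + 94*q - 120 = (q - 5)*(q^3 - q^2 - 14*q + 24) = (q - 5)*(q - 3)*(q^2 + 2*q - 8) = (q - 5)*(q - 3)*(q - 2)*(q + 4)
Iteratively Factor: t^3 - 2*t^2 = (t)*(t^2 - 2*t) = t*(t - 2)*(t)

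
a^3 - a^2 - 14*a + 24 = (a - 3)*(a - 2)*(a + 4)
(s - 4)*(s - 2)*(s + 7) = s^3 + s^2 - 34*s + 56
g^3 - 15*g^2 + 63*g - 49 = (g - 7)^2*(g - 1)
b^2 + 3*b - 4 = (b - 1)*(b + 4)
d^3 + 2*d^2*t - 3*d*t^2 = d*(d - t)*(d + 3*t)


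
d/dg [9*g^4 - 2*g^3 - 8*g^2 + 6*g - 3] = 36*g^3 - 6*g^2 - 16*g + 6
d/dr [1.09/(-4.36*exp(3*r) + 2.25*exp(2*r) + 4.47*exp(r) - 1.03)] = (14.2572*exp(2*r) - 4.905*exp(r) - 4.8723)*exp(r)/(4.36*exp(3*r) - 2.25*exp(2*r) - 4.47*exp(r) + 1.03)^2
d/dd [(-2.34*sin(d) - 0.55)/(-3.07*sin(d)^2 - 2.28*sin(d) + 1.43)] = (-3.377*sin(d) + 3.5919*cos(2*d) - 8.1921)*cos(d)/(3.07*sin(d)^2 + 2.28*sin(d) - 1.43)^2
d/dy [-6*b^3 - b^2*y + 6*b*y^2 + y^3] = -b^2 + 12*b*y + 3*y^2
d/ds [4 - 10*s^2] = -20*s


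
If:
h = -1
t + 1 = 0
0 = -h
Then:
No Solution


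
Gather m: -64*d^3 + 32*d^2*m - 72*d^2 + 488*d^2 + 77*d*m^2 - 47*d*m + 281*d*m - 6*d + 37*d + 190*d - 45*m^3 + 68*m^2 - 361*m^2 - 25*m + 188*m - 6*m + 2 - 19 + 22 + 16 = -64*d^3 + 416*d^2 + 221*d - 45*m^3 + m^2*(77*d - 293) + m*(32*d^2 + 234*d + 157) + 21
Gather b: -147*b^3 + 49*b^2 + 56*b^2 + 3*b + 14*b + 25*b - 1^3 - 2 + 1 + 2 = -147*b^3 + 105*b^2 + 42*b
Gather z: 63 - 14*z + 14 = 77 - 14*z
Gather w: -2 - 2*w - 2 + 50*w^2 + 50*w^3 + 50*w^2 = 50*w^3 + 100*w^2 - 2*w - 4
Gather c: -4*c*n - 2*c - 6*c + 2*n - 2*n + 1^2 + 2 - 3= c*(-4*n - 8)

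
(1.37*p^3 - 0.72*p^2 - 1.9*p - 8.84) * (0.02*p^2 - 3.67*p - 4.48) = 0.0274*p^5 - 5.0423*p^4 - 3.5332*p^3 + 10.0218*p^2 + 40.9548*p + 39.6032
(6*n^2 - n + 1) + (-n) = 6*n^2 - 2*n + 1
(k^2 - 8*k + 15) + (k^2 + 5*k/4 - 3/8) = 2*k^2 - 27*k/4 + 117/8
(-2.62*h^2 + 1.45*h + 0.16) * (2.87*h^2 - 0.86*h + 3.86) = -7.5194*h^4 + 6.4147*h^3 - 10.901*h^2 + 5.4594*h + 0.6176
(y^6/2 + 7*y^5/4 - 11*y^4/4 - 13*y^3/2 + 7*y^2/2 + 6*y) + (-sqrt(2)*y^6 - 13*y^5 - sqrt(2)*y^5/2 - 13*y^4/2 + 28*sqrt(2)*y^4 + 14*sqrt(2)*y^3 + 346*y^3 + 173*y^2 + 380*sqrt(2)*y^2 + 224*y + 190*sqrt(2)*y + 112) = -sqrt(2)*y^6 + y^6/2 - 45*y^5/4 - sqrt(2)*y^5/2 - 37*y^4/4 + 28*sqrt(2)*y^4 + 14*sqrt(2)*y^3 + 679*y^3/2 + 353*y^2/2 + 380*sqrt(2)*y^2 + 230*y + 190*sqrt(2)*y + 112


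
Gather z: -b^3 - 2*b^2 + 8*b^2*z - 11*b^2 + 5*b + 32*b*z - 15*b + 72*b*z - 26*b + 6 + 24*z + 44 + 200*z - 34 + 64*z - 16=-b^3 - 13*b^2 - 36*b + z*(8*b^2 + 104*b + 288)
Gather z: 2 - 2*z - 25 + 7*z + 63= 5*z + 40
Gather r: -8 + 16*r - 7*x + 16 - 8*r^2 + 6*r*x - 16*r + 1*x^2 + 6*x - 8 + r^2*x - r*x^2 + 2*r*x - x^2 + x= r^2*(x - 8) + r*(-x^2 + 8*x)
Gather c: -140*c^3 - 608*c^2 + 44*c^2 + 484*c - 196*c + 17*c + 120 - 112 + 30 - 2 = -140*c^3 - 564*c^2 + 305*c + 36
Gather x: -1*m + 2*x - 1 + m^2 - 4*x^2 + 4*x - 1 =m^2 - m - 4*x^2 + 6*x - 2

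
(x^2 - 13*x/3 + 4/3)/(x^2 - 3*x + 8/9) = 3*(x - 4)/(3*x - 8)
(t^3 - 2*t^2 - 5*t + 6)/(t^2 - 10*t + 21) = (t^2 + t - 2)/(t - 7)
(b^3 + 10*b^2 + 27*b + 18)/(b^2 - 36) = (b^2 + 4*b + 3)/(b - 6)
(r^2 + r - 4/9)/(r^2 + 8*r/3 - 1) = (r + 4/3)/(r + 3)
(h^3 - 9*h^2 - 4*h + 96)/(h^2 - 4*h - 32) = (h^2 - h - 12)/(h + 4)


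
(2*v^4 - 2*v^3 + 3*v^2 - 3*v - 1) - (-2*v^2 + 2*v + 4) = 2*v^4 - 2*v^3 + 5*v^2 - 5*v - 5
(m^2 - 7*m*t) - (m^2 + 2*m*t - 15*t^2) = -9*m*t + 15*t^2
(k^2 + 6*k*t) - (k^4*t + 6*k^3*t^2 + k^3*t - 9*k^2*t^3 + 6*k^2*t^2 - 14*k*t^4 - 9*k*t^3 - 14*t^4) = -k^4*t - 6*k^3*t^2 - k^3*t + 9*k^2*t^3 - 6*k^2*t^2 + k^2 + 14*k*t^4 + 9*k*t^3 + 6*k*t + 14*t^4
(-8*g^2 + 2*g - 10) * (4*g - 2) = -32*g^3 + 24*g^2 - 44*g + 20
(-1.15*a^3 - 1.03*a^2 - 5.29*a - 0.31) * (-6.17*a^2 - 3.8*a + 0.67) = 7.0955*a^5 + 10.7251*a^4 + 35.7828*a^3 + 21.3246*a^2 - 2.3663*a - 0.2077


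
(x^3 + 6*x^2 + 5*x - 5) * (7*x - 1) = 7*x^4 + 41*x^3 + 29*x^2 - 40*x + 5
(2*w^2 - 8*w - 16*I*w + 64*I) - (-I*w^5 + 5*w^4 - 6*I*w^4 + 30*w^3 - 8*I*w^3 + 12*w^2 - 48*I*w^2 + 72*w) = I*w^5 - 5*w^4 + 6*I*w^4 - 30*w^3 + 8*I*w^3 - 10*w^2 + 48*I*w^2 - 80*w - 16*I*w + 64*I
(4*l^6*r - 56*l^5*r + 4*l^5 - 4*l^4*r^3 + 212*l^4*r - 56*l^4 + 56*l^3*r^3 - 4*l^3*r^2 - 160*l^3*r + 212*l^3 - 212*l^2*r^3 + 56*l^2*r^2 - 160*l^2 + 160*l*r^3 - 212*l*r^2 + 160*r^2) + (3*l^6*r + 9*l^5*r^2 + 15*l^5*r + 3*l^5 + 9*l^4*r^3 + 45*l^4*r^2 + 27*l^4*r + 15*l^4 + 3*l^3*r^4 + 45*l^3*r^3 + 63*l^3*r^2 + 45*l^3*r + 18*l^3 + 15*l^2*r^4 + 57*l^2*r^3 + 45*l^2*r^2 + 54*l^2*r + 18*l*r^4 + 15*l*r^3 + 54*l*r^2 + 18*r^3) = 7*l^6*r + 9*l^5*r^2 - 41*l^5*r + 7*l^5 + 5*l^4*r^3 + 45*l^4*r^2 + 239*l^4*r - 41*l^4 + 3*l^3*r^4 + 101*l^3*r^3 + 59*l^3*r^2 - 115*l^3*r + 230*l^3 + 15*l^2*r^4 - 155*l^2*r^3 + 101*l^2*r^2 + 54*l^2*r - 160*l^2 + 18*l*r^4 + 175*l*r^3 - 158*l*r^2 + 18*r^3 + 160*r^2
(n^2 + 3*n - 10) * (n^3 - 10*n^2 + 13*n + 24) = n^5 - 7*n^4 - 27*n^3 + 163*n^2 - 58*n - 240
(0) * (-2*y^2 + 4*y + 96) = 0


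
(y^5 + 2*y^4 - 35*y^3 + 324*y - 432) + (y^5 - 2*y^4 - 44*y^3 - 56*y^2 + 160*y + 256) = 2*y^5 - 79*y^3 - 56*y^2 + 484*y - 176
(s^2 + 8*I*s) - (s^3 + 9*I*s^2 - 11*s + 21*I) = -s^3 + s^2 - 9*I*s^2 + 11*s + 8*I*s - 21*I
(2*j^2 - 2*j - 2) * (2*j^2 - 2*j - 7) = 4*j^4 - 8*j^3 - 14*j^2 + 18*j + 14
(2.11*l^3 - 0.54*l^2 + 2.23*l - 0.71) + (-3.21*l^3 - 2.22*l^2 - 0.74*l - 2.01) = -1.1*l^3 - 2.76*l^2 + 1.49*l - 2.72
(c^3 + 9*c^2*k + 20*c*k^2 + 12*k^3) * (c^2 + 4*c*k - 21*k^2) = c^5 + 13*c^4*k + 35*c^3*k^2 - 97*c^2*k^3 - 372*c*k^4 - 252*k^5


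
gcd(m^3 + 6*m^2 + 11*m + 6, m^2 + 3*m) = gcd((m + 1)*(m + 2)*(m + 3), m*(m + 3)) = m + 3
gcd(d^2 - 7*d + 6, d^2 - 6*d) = d - 6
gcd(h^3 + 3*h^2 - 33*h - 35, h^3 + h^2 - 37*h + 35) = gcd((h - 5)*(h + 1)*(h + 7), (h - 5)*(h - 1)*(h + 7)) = h^2 + 2*h - 35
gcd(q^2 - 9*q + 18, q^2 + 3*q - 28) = 1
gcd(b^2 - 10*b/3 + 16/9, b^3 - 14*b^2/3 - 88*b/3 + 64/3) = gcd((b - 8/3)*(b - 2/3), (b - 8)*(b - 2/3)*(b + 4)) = b - 2/3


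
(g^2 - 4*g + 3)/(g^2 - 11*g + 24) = (g - 1)/(g - 8)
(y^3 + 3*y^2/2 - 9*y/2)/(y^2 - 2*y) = (2*y^2 + 3*y - 9)/(2*(y - 2))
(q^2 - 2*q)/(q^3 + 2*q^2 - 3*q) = (q - 2)/(q^2 + 2*q - 3)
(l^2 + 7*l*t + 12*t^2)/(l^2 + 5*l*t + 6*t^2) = (l + 4*t)/(l + 2*t)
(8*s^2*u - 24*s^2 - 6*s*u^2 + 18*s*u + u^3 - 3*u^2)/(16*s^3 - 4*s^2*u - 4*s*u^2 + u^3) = (u - 3)/(2*s + u)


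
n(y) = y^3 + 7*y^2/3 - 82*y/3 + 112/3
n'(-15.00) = 577.67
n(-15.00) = -2402.67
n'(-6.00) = 52.67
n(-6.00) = 69.33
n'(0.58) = -23.62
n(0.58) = 22.46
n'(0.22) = -26.16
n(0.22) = 31.44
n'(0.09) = -26.89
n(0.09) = 34.89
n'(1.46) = -14.13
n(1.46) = 5.51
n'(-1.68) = -26.71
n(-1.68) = 85.10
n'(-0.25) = -28.31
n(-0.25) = 44.30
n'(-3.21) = -11.40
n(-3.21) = 116.04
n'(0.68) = -22.77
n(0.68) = 20.14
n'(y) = 3*y^2 + 14*y/3 - 82/3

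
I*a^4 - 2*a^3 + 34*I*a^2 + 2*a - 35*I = (a - 1)*(a - 5*I)*(a + 7*I)*(I*a + I)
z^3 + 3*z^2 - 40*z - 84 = (z - 6)*(z + 2)*(z + 7)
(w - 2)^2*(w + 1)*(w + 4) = w^4 + w^3 - 12*w^2 + 4*w + 16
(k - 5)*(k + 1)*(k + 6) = k^3 + 2*k^2 - 29*k - 30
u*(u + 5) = u^2 + 5*u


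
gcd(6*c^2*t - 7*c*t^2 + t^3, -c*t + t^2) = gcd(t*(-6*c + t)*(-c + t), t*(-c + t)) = -c*t + t^2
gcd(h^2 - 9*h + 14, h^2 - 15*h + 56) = h - 7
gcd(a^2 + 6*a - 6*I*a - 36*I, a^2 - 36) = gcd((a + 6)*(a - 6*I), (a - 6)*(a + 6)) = a + 6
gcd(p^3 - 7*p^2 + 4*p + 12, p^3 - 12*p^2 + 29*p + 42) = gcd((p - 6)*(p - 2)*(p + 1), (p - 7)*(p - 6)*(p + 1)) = p^2 - 5*p - 6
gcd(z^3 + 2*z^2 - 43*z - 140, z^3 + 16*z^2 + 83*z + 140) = z^2 + 9*z + 20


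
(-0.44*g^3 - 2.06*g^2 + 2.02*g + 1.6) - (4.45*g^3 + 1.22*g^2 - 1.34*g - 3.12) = -4.89*g^3 - 3.28*g^2 + 3.36*g + 4.72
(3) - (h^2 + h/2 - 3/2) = -h^2 - h/2 + 9/2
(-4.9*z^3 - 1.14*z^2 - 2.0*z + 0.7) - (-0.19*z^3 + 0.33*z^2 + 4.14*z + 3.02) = -4.71*z^3 - 1.47*z^2 - 6.14*z - 2.32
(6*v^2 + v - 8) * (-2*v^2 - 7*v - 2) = -12*v^4 - 44*v^3 - 3*v^2 + 54*v + 16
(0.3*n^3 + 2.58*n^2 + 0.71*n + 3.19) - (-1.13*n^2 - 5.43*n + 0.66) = 0.3*n^3 + 3.71*n^2 + 6.14*n + 2.53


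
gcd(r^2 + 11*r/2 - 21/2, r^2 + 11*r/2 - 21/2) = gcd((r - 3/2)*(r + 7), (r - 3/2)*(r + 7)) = r^2 + 11*r/2 - 21/2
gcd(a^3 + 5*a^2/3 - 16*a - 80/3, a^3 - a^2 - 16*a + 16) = a^2 - 16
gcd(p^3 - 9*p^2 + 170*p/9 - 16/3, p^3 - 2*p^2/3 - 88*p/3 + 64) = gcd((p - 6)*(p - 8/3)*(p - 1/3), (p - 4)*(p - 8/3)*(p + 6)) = p - 8/3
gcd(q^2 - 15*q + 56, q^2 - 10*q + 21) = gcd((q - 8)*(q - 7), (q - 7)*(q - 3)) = q - 7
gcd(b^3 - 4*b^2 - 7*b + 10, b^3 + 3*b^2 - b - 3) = b - 1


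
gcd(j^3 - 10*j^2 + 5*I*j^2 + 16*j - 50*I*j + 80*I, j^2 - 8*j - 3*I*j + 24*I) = j - 8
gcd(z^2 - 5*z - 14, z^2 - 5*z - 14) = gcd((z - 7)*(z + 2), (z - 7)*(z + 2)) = z^2 - 5*z - 14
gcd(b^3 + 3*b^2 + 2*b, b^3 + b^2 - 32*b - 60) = b + 2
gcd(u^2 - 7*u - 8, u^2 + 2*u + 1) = u + 1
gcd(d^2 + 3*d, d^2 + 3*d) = d^2 + 3*d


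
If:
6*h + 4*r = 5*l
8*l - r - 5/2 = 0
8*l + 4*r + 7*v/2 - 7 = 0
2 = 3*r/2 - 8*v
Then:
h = -4763/17376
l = 1249/2896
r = 172/181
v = -13/181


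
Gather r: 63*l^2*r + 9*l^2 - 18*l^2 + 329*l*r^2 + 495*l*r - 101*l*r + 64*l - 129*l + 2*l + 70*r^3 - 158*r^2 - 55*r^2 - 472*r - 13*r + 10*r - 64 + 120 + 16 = -9*l^2 - 63*l + 70*r^3 + r^2*(329*l - 213) + r*(63*l^2 + 394*l - 475) + 72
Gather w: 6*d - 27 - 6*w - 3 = 6*d - 6*w - 30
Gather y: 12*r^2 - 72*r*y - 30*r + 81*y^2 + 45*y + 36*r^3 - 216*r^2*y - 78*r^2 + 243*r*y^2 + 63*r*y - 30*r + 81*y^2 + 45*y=36*r^3 - 66*r^2 - 60*r + y^2*(243*r + 162) + y*(-216*r^2 - 9*r + 90)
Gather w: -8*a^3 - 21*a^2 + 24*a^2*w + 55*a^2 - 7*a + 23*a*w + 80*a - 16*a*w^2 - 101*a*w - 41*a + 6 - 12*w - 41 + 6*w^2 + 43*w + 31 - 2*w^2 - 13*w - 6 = -8*a^3 + 34*a^2 + 32*a + w^2*(4 - 16*a) + w*(24*a^2 - 78*a + 18) - 10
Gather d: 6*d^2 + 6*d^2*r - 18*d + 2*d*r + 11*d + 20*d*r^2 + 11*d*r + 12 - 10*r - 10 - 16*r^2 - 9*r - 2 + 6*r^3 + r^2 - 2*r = d^2*(6*r + 6) + d*(20*r^2 + 13*r - 7) + 6*r^3 - 15*r^2 - 21*r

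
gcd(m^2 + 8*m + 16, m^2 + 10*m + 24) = m + 4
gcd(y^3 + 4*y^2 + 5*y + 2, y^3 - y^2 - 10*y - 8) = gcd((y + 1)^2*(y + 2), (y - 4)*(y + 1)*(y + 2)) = y^2 + 3*y + 2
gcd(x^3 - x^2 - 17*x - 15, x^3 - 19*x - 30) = x^2 - 2*x - 15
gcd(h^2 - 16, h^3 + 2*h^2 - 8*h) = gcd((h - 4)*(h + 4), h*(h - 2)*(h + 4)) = h + 4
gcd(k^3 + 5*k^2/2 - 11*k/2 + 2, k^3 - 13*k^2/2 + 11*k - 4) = k - 1/2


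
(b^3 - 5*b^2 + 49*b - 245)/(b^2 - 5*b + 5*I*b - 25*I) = (b^2 + 49)/(b + 5*I)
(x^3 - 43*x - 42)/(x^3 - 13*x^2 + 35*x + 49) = (x + 6)/(x - 7)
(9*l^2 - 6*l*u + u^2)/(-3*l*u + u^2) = (-3*l + u)/u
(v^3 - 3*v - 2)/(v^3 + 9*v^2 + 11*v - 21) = (v^3 - 3*v - 2)/(v^3 + 9*v^2 + 11*v - 21)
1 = 1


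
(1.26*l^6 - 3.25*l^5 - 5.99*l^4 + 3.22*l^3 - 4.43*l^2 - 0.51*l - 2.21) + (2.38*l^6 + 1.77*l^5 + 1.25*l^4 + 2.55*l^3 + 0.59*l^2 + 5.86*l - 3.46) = 3.64*l^6 - 1.48*l^5 - 4.74*l^4 + 5.77*l^3 - 3.84*l^2 + 5.35*l - 5.67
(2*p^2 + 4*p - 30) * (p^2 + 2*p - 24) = 2*p^4 + 8*p^3 - 70*p^2 - 156*p + 720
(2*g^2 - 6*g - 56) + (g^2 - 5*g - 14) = 3*g^2 - 11*g - 70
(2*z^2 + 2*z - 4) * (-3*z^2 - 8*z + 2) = -6*z^4 - 22*z^3 + 36*z - 8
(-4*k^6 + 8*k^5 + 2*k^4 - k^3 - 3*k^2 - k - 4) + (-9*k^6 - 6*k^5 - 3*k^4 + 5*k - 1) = -13*k^6 + 2*k^5 - k^4 - k^3 - 3*k^2 + 4*k - 5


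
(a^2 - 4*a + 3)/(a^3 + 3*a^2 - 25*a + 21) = 1/(a + 7)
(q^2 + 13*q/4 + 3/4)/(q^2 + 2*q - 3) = (q + 1/4)/(q - 1)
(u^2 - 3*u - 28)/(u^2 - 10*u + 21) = (u + 4)/(u - 3)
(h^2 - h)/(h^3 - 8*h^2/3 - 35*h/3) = 3*(1 - h)/(-3*h^2 + 8*h + 35)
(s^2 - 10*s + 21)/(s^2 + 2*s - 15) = (s - 7)/(s + 5)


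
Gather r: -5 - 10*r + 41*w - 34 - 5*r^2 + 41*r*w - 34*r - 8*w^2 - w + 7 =-5*r^2 + r*(41*w - 44) - 8*w^2 + 40*w - 32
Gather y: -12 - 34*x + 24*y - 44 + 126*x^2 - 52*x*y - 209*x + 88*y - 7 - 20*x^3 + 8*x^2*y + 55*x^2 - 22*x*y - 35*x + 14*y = -20*x^3 + 181*x^2 - 278*x + y*(8*x^2 - 74*x + 126) - 63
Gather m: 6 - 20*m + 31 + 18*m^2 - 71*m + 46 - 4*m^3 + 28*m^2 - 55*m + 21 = -4*m^3 + 46*m^2 - 146*m + 104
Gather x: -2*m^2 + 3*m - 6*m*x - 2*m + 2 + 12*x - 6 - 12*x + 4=-2*m^2 - 6*m*x + m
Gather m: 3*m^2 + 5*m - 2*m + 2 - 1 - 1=3*m^2 + 3*m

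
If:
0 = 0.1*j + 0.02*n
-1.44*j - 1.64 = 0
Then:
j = -1.14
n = 5.69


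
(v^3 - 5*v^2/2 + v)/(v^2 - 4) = v*(2*v - 1)/(2*(v + 2))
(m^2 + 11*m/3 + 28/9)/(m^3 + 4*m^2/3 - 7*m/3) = (m + 4/3)/(m*(m - 1))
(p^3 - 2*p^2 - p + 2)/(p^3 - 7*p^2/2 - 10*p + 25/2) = 2*(p^2 - p - 2)/(2*p^2 - 5*p - 25)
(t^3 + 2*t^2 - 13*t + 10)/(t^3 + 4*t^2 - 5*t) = (t - 2)/t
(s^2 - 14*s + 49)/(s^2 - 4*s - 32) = (-s^2 + 14*s - 49)/(-s^2 + 4*s + 32)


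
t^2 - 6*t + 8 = (t - 4)*(t - 2)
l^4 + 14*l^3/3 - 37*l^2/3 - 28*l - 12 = (l - 3)*(l + 2/3)*(l + 1)*(l + 6)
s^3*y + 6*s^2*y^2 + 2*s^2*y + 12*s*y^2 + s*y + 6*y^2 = (s + 1)*(s + 6*y)*(s*y + y)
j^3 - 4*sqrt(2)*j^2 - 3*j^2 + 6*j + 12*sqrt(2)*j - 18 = (j - 3)*(j - 3*sqrt(2))*(j - sqrt(2))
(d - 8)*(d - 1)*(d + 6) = d^3 - 3*d^2 - 46*d + 48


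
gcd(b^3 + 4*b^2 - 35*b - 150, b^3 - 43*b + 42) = b - 6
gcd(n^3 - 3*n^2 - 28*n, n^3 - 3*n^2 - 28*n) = n^3 - 3*n^2 - 28*n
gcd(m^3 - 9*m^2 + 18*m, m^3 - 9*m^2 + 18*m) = m^3 - 9*m^2 + 18*m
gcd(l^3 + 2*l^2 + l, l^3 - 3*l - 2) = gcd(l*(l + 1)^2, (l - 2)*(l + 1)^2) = l^2 + 2*l + 1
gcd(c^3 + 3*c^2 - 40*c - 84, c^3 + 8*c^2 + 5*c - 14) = c^2 + 9*c + 14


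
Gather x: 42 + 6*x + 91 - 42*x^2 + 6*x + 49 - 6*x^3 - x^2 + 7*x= -6*x^3 - 43*x^2 + 19*x + 182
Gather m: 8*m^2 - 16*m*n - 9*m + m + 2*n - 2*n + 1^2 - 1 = 8*m^2 + m*(-16*n - 8)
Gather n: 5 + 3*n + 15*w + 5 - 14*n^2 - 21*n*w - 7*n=-14*n^2 + n*(-21*w - 4) + 15*w + 10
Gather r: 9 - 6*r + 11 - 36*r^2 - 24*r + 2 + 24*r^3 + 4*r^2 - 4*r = 24*r^3 - 32*r^2 - 34*r + 22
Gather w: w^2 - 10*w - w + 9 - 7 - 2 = w^2 - 11*w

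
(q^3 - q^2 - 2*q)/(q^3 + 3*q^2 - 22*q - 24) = q*(q - 2)/(q^2 + 2*q - 24)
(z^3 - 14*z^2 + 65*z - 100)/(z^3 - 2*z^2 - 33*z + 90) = (z^2 - 9*z + 20)/(z^2 + 3*z - 18)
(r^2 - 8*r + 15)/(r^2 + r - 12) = (r - 5)/(r + 4)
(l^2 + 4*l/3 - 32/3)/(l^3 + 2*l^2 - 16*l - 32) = (l - 8/3)/(l^2 - 2*l - 8)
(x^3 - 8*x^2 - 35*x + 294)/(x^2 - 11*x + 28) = (x^2 - x - 42)/(x - 4)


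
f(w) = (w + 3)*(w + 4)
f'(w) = 2*w + 7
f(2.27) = 33.04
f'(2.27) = 11.54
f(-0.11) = 11.24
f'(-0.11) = 6.78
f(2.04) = 30.44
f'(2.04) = 11.08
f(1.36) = 23.37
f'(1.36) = 9.72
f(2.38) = 34.32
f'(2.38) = 11.76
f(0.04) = 12.28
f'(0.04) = 7.08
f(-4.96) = 1.88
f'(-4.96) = -2.92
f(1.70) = 26.79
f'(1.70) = 10.40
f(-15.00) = 132.00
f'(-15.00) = -23.00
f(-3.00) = 0.00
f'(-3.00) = 1.00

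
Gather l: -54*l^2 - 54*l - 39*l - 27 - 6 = -54*l^2 - 93*l - 33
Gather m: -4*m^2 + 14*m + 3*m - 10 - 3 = -4*m^2 + 17*m - 13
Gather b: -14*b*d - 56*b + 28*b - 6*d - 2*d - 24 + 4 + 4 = b*(-14*d - 28) - 8*d - 16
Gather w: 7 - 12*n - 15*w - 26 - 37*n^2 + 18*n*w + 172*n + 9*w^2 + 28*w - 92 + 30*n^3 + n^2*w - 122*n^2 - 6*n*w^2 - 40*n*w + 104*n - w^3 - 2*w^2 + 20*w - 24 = 30*n^3 - 159*n^2 + 264*n - w^3 + w^2*(7 - 6*n) + w*(n^2 - 22*n + 33) - 135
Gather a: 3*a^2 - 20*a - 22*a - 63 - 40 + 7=3*a^2 - 42*a - 96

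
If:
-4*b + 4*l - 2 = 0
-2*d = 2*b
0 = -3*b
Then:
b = 0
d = 0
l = 1/2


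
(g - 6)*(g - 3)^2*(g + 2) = g^4 - 10*g^3 + 21*g^2 + 36*g - 108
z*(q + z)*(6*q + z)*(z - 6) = 6*q^2*z^2 - 36*q^2*z + 7*q*z^3 - 42*q*z^2 + z^4 - 6*z^3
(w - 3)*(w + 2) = w^2 - w - 6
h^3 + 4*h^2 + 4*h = h*(h + 2)^2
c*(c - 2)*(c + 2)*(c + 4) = c^4 + 4*c^3 - 4*c^2 - 16*c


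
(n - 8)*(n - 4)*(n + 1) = n^3 - 11*n^2 + 20*n + 32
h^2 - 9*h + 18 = (h - 6)*(h - 3)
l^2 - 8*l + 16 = (l - 4)^2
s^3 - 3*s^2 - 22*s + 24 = (s - 6)*(s - 1)*(s + 4)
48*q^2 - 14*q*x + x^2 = (-8*q + x)*(-6*q + x)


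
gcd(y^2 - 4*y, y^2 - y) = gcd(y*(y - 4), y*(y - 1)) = y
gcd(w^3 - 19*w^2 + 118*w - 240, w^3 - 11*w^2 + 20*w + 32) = w - 8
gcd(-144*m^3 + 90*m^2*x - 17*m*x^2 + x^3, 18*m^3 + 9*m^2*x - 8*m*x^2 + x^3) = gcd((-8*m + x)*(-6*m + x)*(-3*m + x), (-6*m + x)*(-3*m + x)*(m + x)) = 18*m^2 - 9*m*x + x^2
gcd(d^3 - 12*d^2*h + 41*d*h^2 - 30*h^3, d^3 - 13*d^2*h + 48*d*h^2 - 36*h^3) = d^2 - 7*d*h + 6*h^2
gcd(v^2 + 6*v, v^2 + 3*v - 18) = v + 6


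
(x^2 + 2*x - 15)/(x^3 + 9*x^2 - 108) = (x + 5)/(x^2 + 12*x + 36)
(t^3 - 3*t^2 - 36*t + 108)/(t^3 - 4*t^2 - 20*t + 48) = (t^2 + 3*t - 18)/(t^2 + 2*t - 8)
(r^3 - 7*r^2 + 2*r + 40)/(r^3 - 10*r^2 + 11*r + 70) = (r - 4)/(r - 7)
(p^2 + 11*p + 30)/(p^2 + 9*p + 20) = (p + 6)/(p + 4)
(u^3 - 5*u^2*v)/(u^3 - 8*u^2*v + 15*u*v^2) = u/(u - 3*v)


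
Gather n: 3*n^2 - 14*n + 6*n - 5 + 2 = 3*n^2 - 8*n - 3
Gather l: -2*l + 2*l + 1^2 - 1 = 0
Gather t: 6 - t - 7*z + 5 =-t - 7*z + 11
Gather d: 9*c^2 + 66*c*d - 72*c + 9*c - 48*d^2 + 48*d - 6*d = 9*c^2 - 63*c - 48*d^2 + d*(66*c + 42)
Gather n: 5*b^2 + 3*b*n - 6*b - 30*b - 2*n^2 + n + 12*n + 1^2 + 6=5*b^2 - 36*b - 2*n^2 + n*(3*b + 13) + 7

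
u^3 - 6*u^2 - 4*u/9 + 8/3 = (u - 6)*(u - 2/3)*(u + 2/3)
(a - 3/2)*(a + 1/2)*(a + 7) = a^3 + 6*a^2 - 31*a/4 - 21/4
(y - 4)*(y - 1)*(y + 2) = y^3 - 3*y^2 - 6*y + 8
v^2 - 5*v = v*(v - 5)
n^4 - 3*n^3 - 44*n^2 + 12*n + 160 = (n - 8)*(n - 2)*(n + 2)*(n + 5)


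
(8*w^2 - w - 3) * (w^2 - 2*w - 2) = 8*w^4 - 17*w^3 - 17*w^2 + 8*w + 6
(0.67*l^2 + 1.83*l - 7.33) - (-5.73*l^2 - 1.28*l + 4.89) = 6.4*l^2 + 3.11*l - 12.22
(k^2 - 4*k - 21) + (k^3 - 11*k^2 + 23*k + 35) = k^3 - 10*k^2 + 19*k + 14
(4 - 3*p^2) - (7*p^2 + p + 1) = -10*p^2 - p + 3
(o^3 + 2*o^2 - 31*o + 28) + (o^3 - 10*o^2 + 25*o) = 2*o^3 - 8*o^2 - 6*o + 28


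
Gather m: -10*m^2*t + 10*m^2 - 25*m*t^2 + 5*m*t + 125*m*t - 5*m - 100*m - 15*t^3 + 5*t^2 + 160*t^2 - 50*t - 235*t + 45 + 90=m^2*(10 - 10*t) + m*(-25*t^2 + 130*t - 105) - 15*t^3 + 165*t^2 - 285*t + 135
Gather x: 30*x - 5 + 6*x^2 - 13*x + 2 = 6*x^2 + 17*x - 3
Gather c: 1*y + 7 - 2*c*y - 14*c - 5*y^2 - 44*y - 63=c*(-2*y - 14) - 5*y^2 - 43*y - 56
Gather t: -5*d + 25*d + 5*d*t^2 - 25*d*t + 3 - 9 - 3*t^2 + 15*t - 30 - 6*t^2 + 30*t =20*d + t^2*(5*d - 9) + t*(45 - 25*d) - 36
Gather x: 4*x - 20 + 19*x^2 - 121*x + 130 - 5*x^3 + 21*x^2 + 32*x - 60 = -5*x^3 + 40*x^2 - 85*x + 50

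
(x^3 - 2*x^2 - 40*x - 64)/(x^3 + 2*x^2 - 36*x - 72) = (x^2 - 4*x - 32)/(x^2 - 36)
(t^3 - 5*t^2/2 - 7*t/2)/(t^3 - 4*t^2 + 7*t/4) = 2*(t + 1)/(2*t - 1)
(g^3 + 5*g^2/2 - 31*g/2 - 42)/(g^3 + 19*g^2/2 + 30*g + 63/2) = (g - 4)/(g + 3)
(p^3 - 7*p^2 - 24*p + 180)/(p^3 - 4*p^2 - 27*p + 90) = (p - 6)/(p - 3)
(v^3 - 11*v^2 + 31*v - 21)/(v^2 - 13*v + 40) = (v^3 - 11*v^2 + 31*v - 21)/(v^2 - 13*v + 40)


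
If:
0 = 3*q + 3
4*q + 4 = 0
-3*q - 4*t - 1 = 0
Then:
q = -1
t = 1/2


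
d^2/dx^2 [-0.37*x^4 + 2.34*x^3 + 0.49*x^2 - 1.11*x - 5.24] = -4.44*x^2 + 14.04*x + 0.98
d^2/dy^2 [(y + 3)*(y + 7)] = 2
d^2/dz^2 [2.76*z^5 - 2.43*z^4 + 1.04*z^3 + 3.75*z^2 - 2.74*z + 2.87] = 55.2*z^3 - 29.16*z^2 + 6.24*z + 7.5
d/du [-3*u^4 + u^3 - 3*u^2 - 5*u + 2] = -12*u^3 + 3*u^2 - 6*u - 5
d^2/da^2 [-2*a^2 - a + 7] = -4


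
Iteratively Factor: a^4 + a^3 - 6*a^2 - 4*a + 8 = (a + 2)*(a^3 - a^2 - 4*a + 4) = (a - 2)*(a + 2)*(a^2 + a - 2) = (a - 2)*(a - 1)*(a + 2)*(a + 2)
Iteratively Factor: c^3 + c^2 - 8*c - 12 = (c - 3)*(c^2 + 4*c + 4) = (c - 3)*(c + 2)*(c + 2)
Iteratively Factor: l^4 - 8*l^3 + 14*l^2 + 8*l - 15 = (l - 3)*(l^3 - 5*l^2 - l + 5) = (l - 3)*(l - 1)*(l^2 - 4*l - 5) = (l - 5)*(l - 3)*(l - 1)*(l + 1)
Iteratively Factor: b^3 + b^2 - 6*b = (b)*(b^2 + b - 6) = b*(b + 3)*(b - 2)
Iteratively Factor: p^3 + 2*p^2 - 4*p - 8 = (p + 2)*(p^2 - 4) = (p - 2)*(p + 2)*(p + 2)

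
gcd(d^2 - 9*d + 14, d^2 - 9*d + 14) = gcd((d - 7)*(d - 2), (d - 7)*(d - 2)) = d^2 - 9*d + 14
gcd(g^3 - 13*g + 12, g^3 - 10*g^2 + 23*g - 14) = g - 1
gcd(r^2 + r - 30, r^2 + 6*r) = r + 6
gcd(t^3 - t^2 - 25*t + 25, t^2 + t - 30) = t - 5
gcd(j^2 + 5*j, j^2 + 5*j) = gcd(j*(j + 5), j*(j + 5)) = j^2 + 5*j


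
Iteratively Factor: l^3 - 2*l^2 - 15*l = (l)*(l^2 - 2*l - 15) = l*(l + 3)*(l - 5)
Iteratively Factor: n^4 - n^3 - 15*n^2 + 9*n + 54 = (n - 3)*(n^3 + 2*n^2 - 9*n - 18) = (n - 3)*(n + 3)*(n^2 - n - 6) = (n - 3)*(n + 2)*(n + 3)*(n - 3)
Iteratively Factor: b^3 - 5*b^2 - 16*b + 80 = (b + 4)*(b^2 - 9*b + 20) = (b - 4)*(b + 4)*(b - 5)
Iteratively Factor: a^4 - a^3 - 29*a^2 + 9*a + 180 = (a + 4)*(a^3 - 5*a^2 - 9*a + 45) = (a + 3)*(a + 4)*(a^2 - 8*a + 15) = (a - 3)*(a + 3)*(a + 4)*(a - 5)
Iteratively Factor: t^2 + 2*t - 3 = (t - 1)*(t + 3)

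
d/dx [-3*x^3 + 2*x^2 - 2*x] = -9*x^2 + 4*x - 2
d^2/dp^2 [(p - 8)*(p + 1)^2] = 6*p - 12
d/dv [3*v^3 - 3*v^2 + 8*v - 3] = 9*v^2 - 6*v + 8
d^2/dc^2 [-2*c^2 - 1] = -4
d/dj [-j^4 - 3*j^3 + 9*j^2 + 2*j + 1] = -4*j^3 - 9*j^2 + 18*j + 2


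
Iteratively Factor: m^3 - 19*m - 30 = (m + 3)*(m^2 - 3*m - 10) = (m - 5)*(m + 3)*(m + 2)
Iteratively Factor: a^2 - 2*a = (a)*(a - 2)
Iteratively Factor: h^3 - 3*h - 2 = (h + 1)*(h^2 - h - 2) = (h + 1)^2*(h - 2)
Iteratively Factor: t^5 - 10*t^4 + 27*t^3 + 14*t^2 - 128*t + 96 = (t - 3)*(t^4 - 7*t^3 + 6*t^2 + 32*t - 32) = (t - 4)*(t - 3)*(t^3 - 3*t^2 - 6*t + 8) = (t - 4)*(t - 3)*(t + 2)*(t^2 - 5*t + 4) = (t - 4)^2*(t - 3)*(t + 2)*(t - 1)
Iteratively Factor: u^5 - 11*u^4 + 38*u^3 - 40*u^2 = (u - 4)*(u^4 - 7*u^3 + 10*u^2) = u*(u - 4)*(u^3 - 7*u^2 + 10*u) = u^2*(u - 4)*(u^2 - 7*u + 10) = u^2*(u - 5)*(u - 4)*(u - 2)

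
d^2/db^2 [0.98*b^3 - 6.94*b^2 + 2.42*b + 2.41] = 5.88*b - 13.88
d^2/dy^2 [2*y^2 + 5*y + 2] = 4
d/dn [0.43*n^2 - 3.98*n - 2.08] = 0.86*n - 3.98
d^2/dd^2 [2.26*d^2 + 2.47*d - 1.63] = 4.52000000000000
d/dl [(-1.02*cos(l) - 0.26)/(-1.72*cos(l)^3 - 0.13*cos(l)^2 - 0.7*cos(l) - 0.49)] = (3.5088*cos(l)^3 + 1.4742*cos(l)^2 + 0.0676*cos(l) - 0.3178)*sin(l)/(2.9584*cos(l)^6 + 0.4472*cos(l)^5 + 2.4249*cos(l)^4 + 1.8676*cos(l)^3 + 0.6174*cos(l)^2 + 0.686*cos(l) + 0.2401)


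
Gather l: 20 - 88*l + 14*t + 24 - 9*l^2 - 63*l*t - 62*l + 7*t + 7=-9*l^2 + l*(-63*t - 150) + 21*t + 51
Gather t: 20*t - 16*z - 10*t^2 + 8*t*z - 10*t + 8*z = -10*t^2 + t*(8*z + 10) - 8*z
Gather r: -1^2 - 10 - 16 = -27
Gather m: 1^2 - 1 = 0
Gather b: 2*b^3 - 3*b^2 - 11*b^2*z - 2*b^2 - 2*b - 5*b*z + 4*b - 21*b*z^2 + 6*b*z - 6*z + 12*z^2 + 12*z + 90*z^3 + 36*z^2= 2*b^3 + b^2*(-11*z - 5) + b*(-21*z^2 + z + 2) + 90*z^3 + 48*z^2 + 6*z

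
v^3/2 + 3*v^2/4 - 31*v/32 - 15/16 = (v/2 + 1)*(v - 5/4)*(v + 3/4)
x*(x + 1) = x^2 + x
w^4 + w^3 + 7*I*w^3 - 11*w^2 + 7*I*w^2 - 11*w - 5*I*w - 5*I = (w + 1)*(w + I)^2*(w + 5*I)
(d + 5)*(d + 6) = d^2 + 11*d + 30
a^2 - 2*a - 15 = (a - 5)*(a + 3)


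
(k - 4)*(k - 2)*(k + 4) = k^3 - 2*k^2 - 16*k + 32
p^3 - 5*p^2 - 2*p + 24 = (p - 4)*(p - 3)*(p + 2)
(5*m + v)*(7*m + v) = 35*m^2 + 12*m*v + v^2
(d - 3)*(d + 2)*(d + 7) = d^3 + 6*d^2 - 13*d - 42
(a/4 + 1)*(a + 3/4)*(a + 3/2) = a^3/4 + 25*a^2/16 + 81*a/32 + 9/8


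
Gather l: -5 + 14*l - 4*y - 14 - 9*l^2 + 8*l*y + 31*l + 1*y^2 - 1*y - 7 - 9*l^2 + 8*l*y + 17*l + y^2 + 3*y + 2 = -18*l^2 + l*(16*y + 62) + 2*y^2 - 2*y - 24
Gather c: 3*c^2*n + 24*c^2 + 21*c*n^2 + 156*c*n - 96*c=c^2*(3*n + 24) + c*(21*n^2 + 156*n - 96)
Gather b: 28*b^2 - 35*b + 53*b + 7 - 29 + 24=28*b^2 + 18*b + 2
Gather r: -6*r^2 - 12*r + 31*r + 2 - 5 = -6*r^2 + 19*r - 3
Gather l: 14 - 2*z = 14 - 2*z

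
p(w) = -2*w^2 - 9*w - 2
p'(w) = -4*w - 9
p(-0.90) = 4.48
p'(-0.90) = -5.40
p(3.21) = -51.50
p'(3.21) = -21.84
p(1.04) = -13.52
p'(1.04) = -13.16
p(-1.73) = 7.58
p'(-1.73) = -2.08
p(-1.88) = 7.85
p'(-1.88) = -1.48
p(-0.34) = 0.83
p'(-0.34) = -7.64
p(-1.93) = 7.92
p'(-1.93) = -1.28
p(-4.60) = -2.92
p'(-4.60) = 9.40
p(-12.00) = -182.00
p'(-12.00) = 39.00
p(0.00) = -2.00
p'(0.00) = -9.00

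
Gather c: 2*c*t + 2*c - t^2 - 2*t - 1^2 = c*(2*t + 2) - t^2 - 2*t - 1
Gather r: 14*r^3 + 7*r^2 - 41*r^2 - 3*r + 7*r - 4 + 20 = 14*r^3 - 34*r^2 + 4*r + 16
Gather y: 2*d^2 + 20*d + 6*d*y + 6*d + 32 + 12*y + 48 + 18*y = 2*d^2 + 26*d + y*(6*d + 30) + 80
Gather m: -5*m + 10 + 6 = 16 - 5*m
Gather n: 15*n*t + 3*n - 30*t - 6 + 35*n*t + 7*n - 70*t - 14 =n*(50*t + 10) - 100*t - 20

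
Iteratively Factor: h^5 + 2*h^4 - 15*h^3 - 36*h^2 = (h + 3)*(h^4 - h^3 - 12*h^2) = h*(h + 3)*(h^3 - h^2 - 12*h) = h*(h - 4)*(h + 3)*(h^2 + 3*h) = h*(h - 4)*(h + 3)^2*(h)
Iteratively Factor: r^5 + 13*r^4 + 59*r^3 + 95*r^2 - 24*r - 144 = (r + 3)*(r^4 + 10*r^3 + 29*r^2 + 8*r - 48) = (r + 3)*(r + 4)*(r^3 + 6*r^2 + 5*r - 12) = (r - 1)*(r + 3)*(r + 4)*(r^2 + 7*r + 12) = (r - 1)*(r + 3)*(r + 4)^2*(r + 3)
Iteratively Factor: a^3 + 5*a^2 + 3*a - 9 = (a - 1)*(a^2 + 6*a + 9) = (a - 1)*(a + 3)*(a + 3)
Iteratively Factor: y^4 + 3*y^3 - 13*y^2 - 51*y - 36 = (y - 4)*(y^3 + 7*y^2 + 15*y + 9) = (y - 4)*(y + 1)*(y^2 + 6*y + 9) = (y - 4)*(y + 1)*(y + 3)*(y + 3)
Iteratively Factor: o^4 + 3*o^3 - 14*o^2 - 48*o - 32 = (o + 1)*(o^3 + 2*o^2 - 16*o - 32) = (o + 1)*(o + 4)*(o^2 - 2*o - 8) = (o - 4)*(o + 1)*(o + 4)*(o + 2)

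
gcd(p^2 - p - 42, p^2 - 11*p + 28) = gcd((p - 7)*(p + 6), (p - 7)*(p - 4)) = p - 7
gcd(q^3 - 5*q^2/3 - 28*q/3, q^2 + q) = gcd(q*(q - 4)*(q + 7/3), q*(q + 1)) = q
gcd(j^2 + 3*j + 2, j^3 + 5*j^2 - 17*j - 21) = j + 1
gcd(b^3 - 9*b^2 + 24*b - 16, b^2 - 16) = b - 4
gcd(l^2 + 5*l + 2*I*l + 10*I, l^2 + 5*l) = l + 5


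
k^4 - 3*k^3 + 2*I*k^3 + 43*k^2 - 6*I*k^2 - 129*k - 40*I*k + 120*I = (k - 3)*(k - 5*I)*(k - I)*(k + 8*I)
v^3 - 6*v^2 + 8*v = v*(v - 4)*(v - 2)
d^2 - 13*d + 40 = (d - 8)*(d - 5)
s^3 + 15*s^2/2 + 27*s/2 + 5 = (s + 1/2)*(s + 2)*(s + 5)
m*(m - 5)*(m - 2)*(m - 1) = m^4 - 8*m^3 + 17*m^2 - 10*m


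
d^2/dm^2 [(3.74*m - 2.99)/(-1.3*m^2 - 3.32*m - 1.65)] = (-(2.6*m + 3.32)*(3.74*m - 2.99)*(5.2*m + 6.64) + (29.172*m + 17.0596)*(1.3*m^2 + 3.32*m + 1.65))/(1.3*m^2 + 3.32*m + 1.65)^3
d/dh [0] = 0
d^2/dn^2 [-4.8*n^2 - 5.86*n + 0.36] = -9.60000000000000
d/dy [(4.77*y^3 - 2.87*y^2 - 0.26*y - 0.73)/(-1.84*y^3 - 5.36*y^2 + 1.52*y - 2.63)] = (3.5527136788005e-15*y^5 - 30.848*y^4 + 13.544*y^3 - 47.4209*y^2 + 7.2706*y + 1.7934)/(3.3856*y^6 + 19.7248*y^5 + 23.136*y^4 - 6.616*y^3 + 30.504*y^2 - 7.9952*y + 6.9169)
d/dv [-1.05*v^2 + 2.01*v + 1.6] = 2.01 - 2.1*v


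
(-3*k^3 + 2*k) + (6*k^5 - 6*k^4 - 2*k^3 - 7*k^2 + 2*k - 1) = 6*k^5 - 6*k^4 - 5*k^3 - 7*k^2 + 4*k - 1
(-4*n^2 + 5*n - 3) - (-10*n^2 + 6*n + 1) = 6*n^2 - n - 4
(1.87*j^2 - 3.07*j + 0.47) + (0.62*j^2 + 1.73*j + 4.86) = 2.49*j^2 - 1.34*j + 5.33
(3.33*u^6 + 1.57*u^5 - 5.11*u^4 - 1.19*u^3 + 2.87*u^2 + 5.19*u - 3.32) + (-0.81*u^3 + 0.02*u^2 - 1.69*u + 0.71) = 3.33*u^6 + 1.57*u^5 - 5.11*u^4 - 2.0*u^3 + 2.89*u^2 + 3.5*u - 2.61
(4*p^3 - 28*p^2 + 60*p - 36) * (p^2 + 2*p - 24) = 4*p^5 - 20*p^4 - 92*p^3 + 756*p^2 - 1512*p + 864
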